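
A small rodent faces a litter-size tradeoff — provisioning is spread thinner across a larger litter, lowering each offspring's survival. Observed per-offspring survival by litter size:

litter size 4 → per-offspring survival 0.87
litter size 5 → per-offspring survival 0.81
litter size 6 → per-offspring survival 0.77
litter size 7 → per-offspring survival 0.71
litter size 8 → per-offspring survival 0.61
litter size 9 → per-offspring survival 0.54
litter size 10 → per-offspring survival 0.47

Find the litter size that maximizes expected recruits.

7

Expected recruits = c × s(c):
  c=4: 4 × 0.87 = 3.480
  c=5: 5 × 0.81 = 4.050
  c=6: 6 × 0.77 = 4.620
  c=7: 7 × 0.71 = 4.970
  c=8: 8 × 0.61 = 4.880
  c=9: 9 × 0.54 = 4.860
  c=10: 10 × 0.47 = 4.700
Maximum at c = 7 (4.970 recruits).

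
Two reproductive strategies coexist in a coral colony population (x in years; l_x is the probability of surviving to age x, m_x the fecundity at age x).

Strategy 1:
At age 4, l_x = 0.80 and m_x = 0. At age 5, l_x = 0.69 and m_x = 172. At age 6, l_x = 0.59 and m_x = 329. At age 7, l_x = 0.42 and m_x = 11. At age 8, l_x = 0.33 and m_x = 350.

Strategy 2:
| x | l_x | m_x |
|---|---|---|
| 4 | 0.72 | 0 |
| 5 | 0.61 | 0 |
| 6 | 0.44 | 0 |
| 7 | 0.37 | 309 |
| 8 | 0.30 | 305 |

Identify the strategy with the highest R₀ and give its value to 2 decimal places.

Strategy 1: R₀ = 0.80×0 + 0.69×172 + 0.59×329 + 0.42×11 + 0.33×350 = 432.9100
Strategy 2: R₀ = 0.72×0 + 0.61×0 + 0.44×0 + 0.37×309 + 0.30×305 = 205.8300
Highest R₀: strategy 1 with 432.9100.

432.91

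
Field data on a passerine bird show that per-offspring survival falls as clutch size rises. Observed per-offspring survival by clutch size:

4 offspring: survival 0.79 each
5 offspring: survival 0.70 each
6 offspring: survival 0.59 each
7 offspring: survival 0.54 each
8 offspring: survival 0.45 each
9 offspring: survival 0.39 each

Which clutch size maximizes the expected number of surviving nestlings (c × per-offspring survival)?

Expected surviving nestlings = c × s(c):
  c=4: 4 × 0.79 = 3.160
  c=5: 5 × 0.70 = 3.500
  c=6: 6 × 0.59 = 3.540
  c=7: 7 × 0.54 = 3.780
  c=8: 8 × 0.45 = 3.600
  c=9: 9 × 0.39 = 3.510
Maximum at c = 7 (3.780 surviving nestlings).

7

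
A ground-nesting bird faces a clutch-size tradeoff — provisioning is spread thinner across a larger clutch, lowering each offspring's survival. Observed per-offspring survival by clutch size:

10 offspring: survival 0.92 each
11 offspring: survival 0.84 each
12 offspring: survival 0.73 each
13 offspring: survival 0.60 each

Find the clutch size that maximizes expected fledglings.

11

Expected fledglings = c × s(c):
  c=10: 10 × 0.92 = 9.200
  c=11: 11 × 0.84 = 9.240
  c=12: 12 × 0.73 = 8.760
  c=13: 13 × 0.60 = 7.800
Maximum at c = 11 (9.240 fledglings).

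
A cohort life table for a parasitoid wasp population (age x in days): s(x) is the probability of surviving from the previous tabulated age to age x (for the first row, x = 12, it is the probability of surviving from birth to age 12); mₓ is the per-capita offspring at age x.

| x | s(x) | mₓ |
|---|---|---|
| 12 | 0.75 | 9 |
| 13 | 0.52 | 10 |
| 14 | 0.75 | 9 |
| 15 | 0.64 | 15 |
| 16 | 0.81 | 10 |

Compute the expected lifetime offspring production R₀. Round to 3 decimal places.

Survivorship from birth: l_x = s_12·s_13·…·s_x.
  l_12 = 0.75000
  l_13 = 0.39000
  l_14 = 0.29250
  l_15 = 0.18720
  l_16 = 0.15163
R₀ = Σ l_x mₓ:
  age 12: 0.75000 × 9 = 6.7500
  age 13: 0.39000 × 10 = 3.9000
  age 14: 0.29250 × 9 = 2.6325
  age 15: 0.18720 × 15 = 2.8080
  age 16: 0.15163 × 10 = 1.5163
R₀ = 6.7500 + 3.9000 + 2.6325 + 2.8080 + 1.5163 = 17.6068

17.607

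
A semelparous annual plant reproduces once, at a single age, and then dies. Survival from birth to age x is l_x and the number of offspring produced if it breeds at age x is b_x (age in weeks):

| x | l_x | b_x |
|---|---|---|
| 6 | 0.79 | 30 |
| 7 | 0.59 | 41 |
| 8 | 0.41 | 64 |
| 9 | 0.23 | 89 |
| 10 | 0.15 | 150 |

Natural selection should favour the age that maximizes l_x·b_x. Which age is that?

Expected offspring if breeding at age x = l_x × b_x:
  age 6: 0.79 × 30 = 23.700
  age 7: 0.59 × 41 = 24.190
  age 8: 0.41 × 64 = 26.240
  age 9: 0.23 × 89 = 20.470
  age 10: 0.15 × 150 = 22.500
Maximum at age 8 (26.240).

8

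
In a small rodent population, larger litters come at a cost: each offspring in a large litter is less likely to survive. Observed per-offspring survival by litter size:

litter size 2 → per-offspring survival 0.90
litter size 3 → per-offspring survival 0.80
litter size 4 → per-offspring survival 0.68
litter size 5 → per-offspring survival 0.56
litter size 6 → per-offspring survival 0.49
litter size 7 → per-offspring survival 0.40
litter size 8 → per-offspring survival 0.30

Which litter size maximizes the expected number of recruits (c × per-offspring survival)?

6

Expected recruits = c × s(c):
  c=2: 2 × 0.90 = 1.800
  c=3: 3 × 0.80 = 2.400
  c=4: 4 × 0.68 = 2.720
  c=5: 5 × 0.56 = 2.800
  c=6: 6 × 0.49 = 2.940
  c=7: 7 × 0.40 = 2.800
  c=8: 8 × 0.30 = 2.400
Maximum at c = 6 (2.940 recruits).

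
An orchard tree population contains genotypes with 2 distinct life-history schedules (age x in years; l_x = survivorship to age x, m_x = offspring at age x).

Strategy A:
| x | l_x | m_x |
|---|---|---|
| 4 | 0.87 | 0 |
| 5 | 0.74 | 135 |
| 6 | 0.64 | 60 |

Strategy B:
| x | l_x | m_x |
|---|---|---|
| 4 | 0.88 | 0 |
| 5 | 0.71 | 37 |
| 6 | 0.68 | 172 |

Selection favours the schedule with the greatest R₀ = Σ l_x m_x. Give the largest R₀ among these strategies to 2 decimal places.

143.23

Strategy A: R₀ = 0.87×0 + 0.74×135 + 0.64×60 = 138.3000
Strategy B: R₀ = 0.88×0 + 0.71×37 + 0.68×172 = 143.2300
Highest R₀: strategy B with 143.2300.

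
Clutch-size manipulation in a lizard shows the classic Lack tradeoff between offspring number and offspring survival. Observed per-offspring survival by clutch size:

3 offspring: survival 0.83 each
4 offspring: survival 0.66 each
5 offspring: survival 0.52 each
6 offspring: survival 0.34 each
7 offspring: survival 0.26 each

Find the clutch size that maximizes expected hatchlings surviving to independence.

Expected hatchlings surviving to independence = c × s(c):
  c=3: 3 × 0.83 = 2.490
  c=4: 4 × 0.66 = 2.640
  c=5: 5 × 0.52 = 2.600
  c=6: 6 × 0.34 = 2.040
  c=7: 7 × 0.26 = 1.820
Maximum at c = 4 (2.640 hatchlings surviving to independence).

4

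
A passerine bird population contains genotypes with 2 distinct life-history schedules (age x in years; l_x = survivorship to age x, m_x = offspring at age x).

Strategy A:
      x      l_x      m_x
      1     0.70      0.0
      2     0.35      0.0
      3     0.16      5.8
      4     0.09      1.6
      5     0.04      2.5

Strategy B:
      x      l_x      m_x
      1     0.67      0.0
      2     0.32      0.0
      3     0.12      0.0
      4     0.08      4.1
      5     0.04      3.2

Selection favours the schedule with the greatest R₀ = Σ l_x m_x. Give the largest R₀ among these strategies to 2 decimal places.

Strategy A: R₀ = 0.70×0.0 + 0.35×0.0 + 0.16×5.8 + 0.09×1.6 + 0.04×2.5 = 1.1720
Strategy B: R₀ = 0.67×0.0 + 0.32×0.0 + 0.12×0.0 + 0.08×4.1 + 0.04×3.2 = 0.4560
Highest R₀: strategy A with 1.1720.

1.17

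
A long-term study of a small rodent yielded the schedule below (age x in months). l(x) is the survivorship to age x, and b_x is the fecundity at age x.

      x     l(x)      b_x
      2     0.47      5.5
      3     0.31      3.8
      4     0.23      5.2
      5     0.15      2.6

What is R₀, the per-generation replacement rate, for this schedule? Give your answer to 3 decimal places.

5.349

R₀ = Σ l(x) b_x:
  age 2: 0.47 × 5.5 = 2.5850
  age 3: 0.31 × 3.8 = 1.1780
  age 4: 0.23 × 5.2 = 1.1960
  age 5: 0.15 × 2.6 = 0.3900
R₀ = 2.5850 + 1.1780 + 1.1960 + 0.3900 = 5.3490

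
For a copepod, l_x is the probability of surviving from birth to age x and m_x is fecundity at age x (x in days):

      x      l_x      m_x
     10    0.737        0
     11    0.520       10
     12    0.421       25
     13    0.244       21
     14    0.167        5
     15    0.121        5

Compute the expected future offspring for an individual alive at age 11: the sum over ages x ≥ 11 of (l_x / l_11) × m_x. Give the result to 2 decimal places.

42.86

l_11 = 0.520. Conditional survival from age 11 to x is l_x / l_11.
  x=11: (0.520/0.520) × 10 = 10.0000
  x=12: (0.421/0.520) × 25 = 20.2404
  x=13: (0.244/0.520) × 21 = 9.8538
  x=14: (0.167/0.520) × 5 = 1.6058
  x=15: (0.121/0.520) × 5 = 1.1635
Sum = 10.0000 + 20.2404 + 9.8538 + 1.6058 + 1.1635 = 42.8635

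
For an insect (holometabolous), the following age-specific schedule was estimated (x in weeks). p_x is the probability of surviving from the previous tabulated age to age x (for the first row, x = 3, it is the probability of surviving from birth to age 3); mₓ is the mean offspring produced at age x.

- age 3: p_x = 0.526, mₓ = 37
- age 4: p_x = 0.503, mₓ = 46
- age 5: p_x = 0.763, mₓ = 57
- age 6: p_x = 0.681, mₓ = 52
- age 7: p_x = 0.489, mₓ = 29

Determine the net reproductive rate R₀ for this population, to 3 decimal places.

Survivorship from birth: l_x = p_3·p_4·…·p_x.
  l_3 = 0.52600
  l_4 = 0.26458
  l_5 = 0.20187
  l_6 = 0.13748
  l_7 = 0.06723
R₀ = Σ l_x mₓ:
  age 3: 0.52600 × 37 = 19.4620
  age 4: 0.26458 × 46 = 12.1707
  age 5: 0.20187 × 57 = 11.5066
  age 6: 0.13748 × 52 = 7.1490
  age 7: 0.06723 × 29 = 1.9497
R₀ = 19.4620 + 12.1707 + 11.5066 + 7.1490 + 1.9497 = 52.2379

52.238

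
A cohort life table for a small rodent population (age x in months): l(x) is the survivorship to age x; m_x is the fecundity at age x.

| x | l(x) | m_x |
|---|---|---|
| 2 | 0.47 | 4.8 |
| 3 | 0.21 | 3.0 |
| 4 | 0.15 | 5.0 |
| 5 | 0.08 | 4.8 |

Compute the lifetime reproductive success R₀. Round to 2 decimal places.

4.02

R₀ = Σ l(x) m_x:
  age 2: 0.47 × 4.8 = 2.2560
  age 3: 0.21 × 3.0 = 0.6300
  age 4: 0.15 × 5.0 = 0.7500
  age 5: 0.08 × 4.8 = 0.3840
R₀ = 2.2560 + 0.6300 + 0.7500 + 0.3840 = 4.0200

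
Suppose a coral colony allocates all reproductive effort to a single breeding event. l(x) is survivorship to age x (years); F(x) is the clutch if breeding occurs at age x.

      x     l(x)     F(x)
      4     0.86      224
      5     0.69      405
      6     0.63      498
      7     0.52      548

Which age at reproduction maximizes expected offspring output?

6

Expected offspring if breeding at age x = l(x) × F(x):
  age 4: 0.86 × 224 = 192.640
  age 5: 0.69 × 405 = 279.450
  age 6: 0.63 × 498 = 313.740
  age 7: 0.52 × 548 = 284.960
Maximum at age 6 (313.740).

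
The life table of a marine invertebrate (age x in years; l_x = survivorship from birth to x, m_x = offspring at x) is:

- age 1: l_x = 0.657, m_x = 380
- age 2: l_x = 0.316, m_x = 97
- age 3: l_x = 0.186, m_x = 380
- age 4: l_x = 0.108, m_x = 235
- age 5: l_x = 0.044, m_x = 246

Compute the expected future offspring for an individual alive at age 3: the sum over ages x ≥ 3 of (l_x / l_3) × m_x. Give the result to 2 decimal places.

574.65

l_3 = 0.186. Conditional survival from age 3 to x is l_x / l_3.
  x=3: (0.186/0.186) × 380 = 380.0000
  x=4: (0.108/0.186) × 235 = 136.4516
  x=5: (0.044/0.186) × 246 = 58.1935
Sum = 380.0000 + 136.4516 + 58.1935 = 574.6452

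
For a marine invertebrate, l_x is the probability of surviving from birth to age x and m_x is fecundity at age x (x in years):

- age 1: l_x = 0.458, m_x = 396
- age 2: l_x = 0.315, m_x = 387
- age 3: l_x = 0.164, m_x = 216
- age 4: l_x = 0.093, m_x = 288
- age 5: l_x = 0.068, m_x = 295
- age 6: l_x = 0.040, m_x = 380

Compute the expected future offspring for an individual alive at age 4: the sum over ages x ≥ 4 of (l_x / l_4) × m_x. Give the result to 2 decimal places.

667.14

l_4 = 0.093. Conditional survival from age 4 to x is l_x / l_4.
  x=4: (0.093/0.093) × 288 = 288.0000
  x=5: (0.068/0.093) × 295 = 215.6989
  x=6: (0.040/0.093) × 380 = 163.4409
Sum = 288.0000 + 215.6989 + 163.4409 = 667.1398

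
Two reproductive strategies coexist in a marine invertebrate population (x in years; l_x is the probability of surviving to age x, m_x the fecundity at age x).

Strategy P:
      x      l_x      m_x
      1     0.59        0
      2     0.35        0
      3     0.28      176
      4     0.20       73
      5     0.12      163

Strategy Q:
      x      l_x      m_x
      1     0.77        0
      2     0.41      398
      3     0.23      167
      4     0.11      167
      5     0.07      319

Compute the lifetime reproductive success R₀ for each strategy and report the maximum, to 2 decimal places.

Strategy P: R₀ = 0.59×0 + 0.35×0 + 0.28×176 + 0.20×73 + 0.12×163 = 83.4400
Strategy Q: R₀ = 0.77×0 + 0.41×398 + 0.23×167 + 0.11×167 + 0.07×319 = 242.2900
Highest R₀: strategy Q with 242.2900.

242.29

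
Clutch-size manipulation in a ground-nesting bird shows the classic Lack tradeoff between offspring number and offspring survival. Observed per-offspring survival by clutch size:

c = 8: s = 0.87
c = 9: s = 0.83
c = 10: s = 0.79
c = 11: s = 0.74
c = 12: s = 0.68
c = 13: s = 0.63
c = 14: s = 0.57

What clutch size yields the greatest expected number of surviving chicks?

13

Expected surviving chicks = c × s(c):
  c=8: 8 × 0.87 = 6.960
  c=9: 9 × 0.83 = 7.470
  c=10: 10 × 0.79 = 7.900
  c=11: 11 × 0.74 = 8.140
  c=12: 12 × 0.68 = 8.160
  c=13: 13 × 0.63 = 8.190
  c=14: 14 × 0.57 = 7.980
Maximum at c = 13 (8.190 surviving chicks).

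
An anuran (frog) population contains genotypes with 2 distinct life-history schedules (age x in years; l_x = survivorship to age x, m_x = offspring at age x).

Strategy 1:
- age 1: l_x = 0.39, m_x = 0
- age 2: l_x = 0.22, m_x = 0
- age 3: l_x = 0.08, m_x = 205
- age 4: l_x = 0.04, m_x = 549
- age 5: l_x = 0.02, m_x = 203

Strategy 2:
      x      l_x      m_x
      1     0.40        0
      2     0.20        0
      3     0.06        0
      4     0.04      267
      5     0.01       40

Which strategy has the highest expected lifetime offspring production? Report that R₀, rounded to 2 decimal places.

42.42

Strategy 1: R₀ = 0.39×0 + 0.22×0 + 0.08×205 + 0.04×549 + 0.02×203 = 42.4200
Strategy 2: R₀ = 0.40×0 + 0.20×0 + 0.06×0 + 0.04×267 + 0.01×40 = 11.0800
Highest R₀: strategy 1 with 42.4200.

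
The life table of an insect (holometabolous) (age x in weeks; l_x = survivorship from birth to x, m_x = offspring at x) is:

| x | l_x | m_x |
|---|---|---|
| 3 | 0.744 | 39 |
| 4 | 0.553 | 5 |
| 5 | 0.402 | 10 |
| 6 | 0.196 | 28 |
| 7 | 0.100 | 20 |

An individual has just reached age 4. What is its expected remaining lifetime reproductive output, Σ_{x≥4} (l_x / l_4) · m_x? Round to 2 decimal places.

l_4 = 0.553. Conditional survival from age 4 to x is l_x / l_4.
  x=4: (0.553/0.553) × 5 = 5.0000
  x=5: (0.402/0.553) × 10 = 7.2694
  x=6: (0.196/0.553) × 28 = 9.9241
  x=7: (0.100/0.553) × 20 = 3.6166
Sum = 5.0000 + 7.2694 + 9.9241 + 3.6166 = 25.8101

25.81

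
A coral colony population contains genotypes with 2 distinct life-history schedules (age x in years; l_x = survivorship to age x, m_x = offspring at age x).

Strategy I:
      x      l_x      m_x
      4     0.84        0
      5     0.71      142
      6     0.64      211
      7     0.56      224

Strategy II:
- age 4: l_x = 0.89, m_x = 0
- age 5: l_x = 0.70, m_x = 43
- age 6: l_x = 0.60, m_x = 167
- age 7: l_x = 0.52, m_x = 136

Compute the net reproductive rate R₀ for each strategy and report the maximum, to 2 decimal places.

Strategy I: R₀ = 0.84×0 + 0.71×142 + 0.64×211 + 0.56×224 = 361.3000
Strategy II: R₀ = 0.89×0 + 0.70×43 + 0.60×167 + 0.52×136 = 201.0200
Highest R₀: strategy I with 361.3000.

361.30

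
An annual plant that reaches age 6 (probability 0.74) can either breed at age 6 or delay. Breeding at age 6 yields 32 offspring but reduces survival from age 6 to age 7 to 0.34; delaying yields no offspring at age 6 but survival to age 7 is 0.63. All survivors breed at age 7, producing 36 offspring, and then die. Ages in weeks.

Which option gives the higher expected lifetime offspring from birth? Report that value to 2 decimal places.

breed at age 6: R₀ = 0.74 × (32 + 0.34 × 36) = 0.74 × 44.2400 = 32.7376
delay to age 7: R₀ = 0.74 × (0.63 × 36) = 0.74 × 22.6800 = 16.7832
Higher: breed at age 6 (32.7376).

32.74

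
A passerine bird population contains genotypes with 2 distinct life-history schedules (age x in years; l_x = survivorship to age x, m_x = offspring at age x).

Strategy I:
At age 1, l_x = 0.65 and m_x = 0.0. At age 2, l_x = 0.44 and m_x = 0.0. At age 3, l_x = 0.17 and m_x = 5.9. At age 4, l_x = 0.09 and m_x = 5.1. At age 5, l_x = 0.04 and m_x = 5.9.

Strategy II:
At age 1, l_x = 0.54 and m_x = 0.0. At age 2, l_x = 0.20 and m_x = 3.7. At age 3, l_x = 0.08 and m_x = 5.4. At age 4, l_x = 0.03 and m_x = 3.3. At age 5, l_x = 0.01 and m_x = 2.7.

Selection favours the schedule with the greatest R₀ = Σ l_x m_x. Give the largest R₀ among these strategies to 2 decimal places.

Strategy I: R₀ = 0.65×0.0 + 0.44×0.0 + 0.17×5.9 + 0.09×5.1 + 0.04×5.9 = 1.6980
Strategy II: R₀ = 0.54×0.0 + 0.20×3.7 + 0.08×5.4 + 0.03×3.3 + 0.01×2.7 = 1.2980
Highest R₀: strategy I with 1.6980.

1.70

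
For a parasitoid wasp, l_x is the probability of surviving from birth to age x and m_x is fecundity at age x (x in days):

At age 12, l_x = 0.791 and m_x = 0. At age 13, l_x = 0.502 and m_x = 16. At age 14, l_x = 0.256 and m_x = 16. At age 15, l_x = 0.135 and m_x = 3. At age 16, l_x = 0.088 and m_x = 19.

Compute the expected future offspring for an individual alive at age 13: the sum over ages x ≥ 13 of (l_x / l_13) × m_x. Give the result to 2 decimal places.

28.30

l_13 = 0.502. Conditional survival from age 13 to x is l_x / l_13.
  x=13: (0.502/0.502) × 16 = 16.0000
  x=14: (0.256/0.502) × 16 = 8.1594
  x=15: (0.135/0.502) × 3 = 0.8068
  x=16: (0.088/0.502) × 19 = 3.3307
Sum = 16.0000 + 8.1594 + 0.8068 + 3.3307 = 28.2968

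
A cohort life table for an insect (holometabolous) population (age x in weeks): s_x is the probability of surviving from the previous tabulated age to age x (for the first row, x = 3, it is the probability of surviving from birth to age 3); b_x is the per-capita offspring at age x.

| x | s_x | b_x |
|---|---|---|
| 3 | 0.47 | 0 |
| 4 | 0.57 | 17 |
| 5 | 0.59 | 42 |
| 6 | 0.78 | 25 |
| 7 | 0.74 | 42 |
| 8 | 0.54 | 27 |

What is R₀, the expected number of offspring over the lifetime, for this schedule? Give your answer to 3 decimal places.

Survivorship from birth: l_x = s_3·s_4·…·s_x.
  l_3 = 0.47000
  l_4 = 0.26790
  l_5 = 0.15806
  l_6 = 0.12329
  l_7 = 0.09123
  l_8 = 0.04927
R₀ = Σ l_x b_x:
  age 3: 0.47000 × 0 = 0.0000
  age 4: 0.26790 × 17 = 4.5543
  age 5: 0.15806 × 42 = 6.6385
  age 6: 0.12329 × 25 = 3.0822
  age 7: 0.09123 × 42 = 3.8317
  age 8: 0.04927 × 27 = 1.3303
R₀ = 0.0000 + 4.5543 + 6.6385 + 3.0822 + 3.8317 + 1.3303 = 19.4370

19.437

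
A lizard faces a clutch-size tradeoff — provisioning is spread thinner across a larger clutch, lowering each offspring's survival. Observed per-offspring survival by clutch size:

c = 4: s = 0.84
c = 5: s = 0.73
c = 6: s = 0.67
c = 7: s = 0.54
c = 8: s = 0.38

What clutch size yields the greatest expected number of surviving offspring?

6

Expected surviving offspring = c × s(c):
  c=4: 4 × 0.84 = 3.360
  c=5: 5 × 0.73 = 3.650
  c=6: 6 × 0.67 = 4.020
  c=7: 7 × 0.54 = 3.780
  c=8: 8 × 0.38 = 3.040
Maximum at c = 6 (4.020 surviving offspring).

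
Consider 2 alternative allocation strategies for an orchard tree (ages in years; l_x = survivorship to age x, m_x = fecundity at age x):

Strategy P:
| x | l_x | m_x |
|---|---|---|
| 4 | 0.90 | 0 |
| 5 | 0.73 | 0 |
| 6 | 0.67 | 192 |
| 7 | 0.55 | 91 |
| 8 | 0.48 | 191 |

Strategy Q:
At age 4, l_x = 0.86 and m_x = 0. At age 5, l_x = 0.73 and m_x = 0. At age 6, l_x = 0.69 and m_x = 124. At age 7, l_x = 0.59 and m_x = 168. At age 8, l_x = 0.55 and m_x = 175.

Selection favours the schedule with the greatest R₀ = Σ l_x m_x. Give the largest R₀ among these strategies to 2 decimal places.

Strategy P: R₀ = 0.90×0 + 0.73×0 + 0.67×192 + 0.55×91 + 0.48×191 = 270.3700
Strategy Q: R₀ = 0.86×0 + 0.73×0 + 0.69×124 + 0.59×168 + 0.55×175 = 280.9300
Highest R₀: strategy Q with 280.9300.

280.93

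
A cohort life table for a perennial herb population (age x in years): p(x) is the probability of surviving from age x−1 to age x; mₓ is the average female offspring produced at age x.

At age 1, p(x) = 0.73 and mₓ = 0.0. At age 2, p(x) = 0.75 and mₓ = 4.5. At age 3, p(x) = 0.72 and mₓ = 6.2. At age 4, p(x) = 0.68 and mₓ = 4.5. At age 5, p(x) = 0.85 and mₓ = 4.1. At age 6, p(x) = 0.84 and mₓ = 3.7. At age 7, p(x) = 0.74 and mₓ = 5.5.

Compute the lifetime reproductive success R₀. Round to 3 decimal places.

Survivorship from birth: l_x = p_1·p_2·…·p_x.
  l_1 = 0.73000
  l_2 = 0.54750
  l_3 = 0.39420
  l_4 = 0.26806
  l_5 = 0.22785
  l_6 = 0.19139
  l_7 = 0.14163
R₀ = Σ l_x mₓ:
  age 1: 0.73000 × 0.0 = 0.0000
  age 2: 0.54750 × 4.5 = 2.4638
  age 3: 0.39420 × 6.2 = 2.4440
  age 4: 0.26806 × 4.5 = 1.2063
  age 5: 0.22785 × 4.1 = 0.9342
  age 6: 0.19139 × 3.7 = 0.7081
  age 7: 0.14163 × 5.5 = 0.7790
R₀ = 0.0000 + 2.4638 + 2.4440 + 1.2063 + 0.9342 + 0.7081 + 0.7790 = 8.5354

8.535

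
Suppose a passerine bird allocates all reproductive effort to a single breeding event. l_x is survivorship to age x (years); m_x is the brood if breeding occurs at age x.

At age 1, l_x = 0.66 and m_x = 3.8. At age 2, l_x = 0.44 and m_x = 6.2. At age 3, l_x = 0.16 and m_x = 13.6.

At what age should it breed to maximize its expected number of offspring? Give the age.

2

Expected offspring if breeding at age x = l_x × m_x:
  age 1: 0.66 × 3.8 = 2.508
  age 2: 0.44 × 6.2 = 2.728
  age 3: 0.16 × 13.6 = 2.176
Maximum at age 2 (2.728).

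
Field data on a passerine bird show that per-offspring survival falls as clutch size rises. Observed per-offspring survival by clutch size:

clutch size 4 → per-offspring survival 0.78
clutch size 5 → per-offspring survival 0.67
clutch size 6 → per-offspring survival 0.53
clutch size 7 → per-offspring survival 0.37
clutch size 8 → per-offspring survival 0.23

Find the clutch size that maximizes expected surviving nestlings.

5

Expected surviving nestlings = c × s(c):
  c=4: 4 × 0.78 = 3.120
  c=5: 5 × 0.67 = 3.350
  c=6: 6 × 0.53 = 3.180
  c=7: 7 × 0.37 = 2.590
  c=8: 8 × 0.23 = 1.840
Maximum at c = 5 (3.350 surviving nestlings).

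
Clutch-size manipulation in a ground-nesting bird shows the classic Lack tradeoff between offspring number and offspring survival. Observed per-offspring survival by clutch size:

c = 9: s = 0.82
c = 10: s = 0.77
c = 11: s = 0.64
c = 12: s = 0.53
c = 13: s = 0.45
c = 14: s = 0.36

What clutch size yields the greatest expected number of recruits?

Expected recruits = c × s(c):
  c=9: 9 × 0.82 = 7.380
  c=10: 10 × 0.77 = 7.700
  c=11: 11 × 0.64 = 7.040
  c=12: 12 × 0.53 = 6.360
  c=13: 13 × 0.45 = 5.850
  c=14: 14 × 0.36 = 5.040
Maximum at c = 10 (7.700 recruits).

10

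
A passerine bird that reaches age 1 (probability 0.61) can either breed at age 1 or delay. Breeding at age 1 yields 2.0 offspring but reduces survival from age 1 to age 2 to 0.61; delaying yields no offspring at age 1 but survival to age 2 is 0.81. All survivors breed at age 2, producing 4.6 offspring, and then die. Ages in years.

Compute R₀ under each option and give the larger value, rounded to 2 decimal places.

2.93

breed at age 1: R₀ = 0.61 × (2.0 + 0.61 × 4.6) = 0.61 × 4.8060 = 2.9317
delay to age 2: R₀ = 0.61 × (0.81 × 4.6) = 0.61 × 3.7260 = 2.2729
Higher: breed at age 1 (2.9317).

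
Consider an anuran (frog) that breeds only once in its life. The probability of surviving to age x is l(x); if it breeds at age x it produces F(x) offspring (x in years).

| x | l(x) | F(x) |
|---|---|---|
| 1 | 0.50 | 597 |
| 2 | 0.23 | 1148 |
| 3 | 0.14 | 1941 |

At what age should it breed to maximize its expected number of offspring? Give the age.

1

Expected offspring if breeding at age x = l(x) × F(x):
  age 1: 0.50 × 597 = 298.500
  age 2: 0.23 × 1148 = 264.040
  age 3: 0.14 × 1941 = 271.740
Maximum at age 1 (298.500).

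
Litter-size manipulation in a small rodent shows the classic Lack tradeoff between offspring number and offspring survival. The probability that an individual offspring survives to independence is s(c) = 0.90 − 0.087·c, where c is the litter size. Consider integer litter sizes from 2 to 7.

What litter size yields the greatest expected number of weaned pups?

Expected weaned pups = c × s(c):
  c=2: 2 × 0.726 = 1.452
  c=3: 3 × 0.639 = 1.917
  c=4: 4 × 0.552 = 2.208
  c=5: 5 × 0.465 = 2.325
  c=6: 6 × 0.378 = 2.268
  c=7: 7 × 0.291 = 2.037
Maximum at c = 5 (2.325 weaned pups).

5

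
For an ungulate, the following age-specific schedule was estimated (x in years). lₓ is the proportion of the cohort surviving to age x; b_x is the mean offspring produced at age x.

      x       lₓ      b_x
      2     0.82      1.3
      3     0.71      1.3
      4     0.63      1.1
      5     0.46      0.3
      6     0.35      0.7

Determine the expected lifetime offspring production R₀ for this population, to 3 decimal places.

3.065

R₀ = Σ lₓ b_x:
  age 2: 0.82 × 1.3 = 1.0660
  age 3: 0.71 × 1.3 = 0.9230
  age 4: 0.63 × 1.1 = 0.6930
  age 5: 0.46 × 0.3 = 0.1380
  age 6: 0.35 × 0.7 = 0.2450
R₀ = 1.0660 + 0.9230 + 0.6930 + 0.1380 + 0.2450 = 3.0650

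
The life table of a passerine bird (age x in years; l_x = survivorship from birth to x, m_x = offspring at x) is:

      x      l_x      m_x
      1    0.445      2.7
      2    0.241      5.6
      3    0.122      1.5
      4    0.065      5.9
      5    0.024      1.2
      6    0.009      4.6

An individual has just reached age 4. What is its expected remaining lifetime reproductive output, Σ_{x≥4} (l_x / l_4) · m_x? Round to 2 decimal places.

6.98

l_4 = 0.065. Conditional survival from age 4 to x is l_x / l_4.
  x=4: (0.065/0.065) × 5.9 = 5.9000
  x=5: (0.024/0.065) × 1.2 = 0.4431
  x=6: (0.009/0.065) × 4.6 = 0.6369
Sum = 5.9000 + 0.4431 + 0.6369 = 6.9800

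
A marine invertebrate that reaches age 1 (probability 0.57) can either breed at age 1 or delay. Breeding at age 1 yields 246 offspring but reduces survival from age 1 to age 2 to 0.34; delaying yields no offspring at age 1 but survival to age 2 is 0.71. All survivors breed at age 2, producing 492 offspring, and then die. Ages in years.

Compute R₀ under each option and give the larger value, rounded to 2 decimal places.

235.57

breed at age 1: R₀ = 0.57 × (246 + 0.34 × 492) = 0.57 × 413.2800 = 235.5696
delay to age 2: R₀ = 0.57 × (0.71 × 492) = 0.57 × 349.3200 = 199.1124
Higher: breed at age 1 (235.5696).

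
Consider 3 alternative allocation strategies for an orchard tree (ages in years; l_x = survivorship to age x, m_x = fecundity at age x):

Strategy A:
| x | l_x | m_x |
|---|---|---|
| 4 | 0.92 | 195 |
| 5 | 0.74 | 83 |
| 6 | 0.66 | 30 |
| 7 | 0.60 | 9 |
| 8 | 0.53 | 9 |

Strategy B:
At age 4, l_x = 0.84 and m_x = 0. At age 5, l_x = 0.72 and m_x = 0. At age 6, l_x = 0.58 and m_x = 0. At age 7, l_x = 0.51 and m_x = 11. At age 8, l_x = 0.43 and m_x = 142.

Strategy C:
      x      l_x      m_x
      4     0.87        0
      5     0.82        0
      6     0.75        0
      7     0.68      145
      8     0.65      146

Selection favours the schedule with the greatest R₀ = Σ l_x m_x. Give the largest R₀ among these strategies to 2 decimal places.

270.79

Strategy A: R₀ = 0.92×195 + 0.74×83 + 0.66×30 + 0.60×9 + 0.53×9 = 270.7900
Strategy B: R₀ = 0.84×0 + 0.72×0 + 0.58×0 + 0.51×11 + 0.43×142 = 66.6700
Strategy C: R₀ = 0.87×0 + 0.82×0 + 0.75×0 + 0.68×145 + 0.65×146 = 193.5000
Highest R₀: strategy A with 270.7900.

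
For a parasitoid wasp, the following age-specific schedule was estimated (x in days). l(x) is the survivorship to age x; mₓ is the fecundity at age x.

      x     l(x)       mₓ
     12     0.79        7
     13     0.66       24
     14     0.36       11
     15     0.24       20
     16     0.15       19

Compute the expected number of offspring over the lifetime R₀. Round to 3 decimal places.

R₀ = Σ l(x) mₓ:
  age 12: 0.79 × 7 = 5.5300
  age 13: 0.66 × 24 = 15.8400
  age 14: 0.36 × 11 = 3.9600
  age 15: 0.24 × 20 = 4.8000
  age 16: 0.15 × 19 = 2.8500
R₀ = 5.5300 + 15.8400 + 3.9600 + 4.8000 + 2.8500 = 32.9800

32.980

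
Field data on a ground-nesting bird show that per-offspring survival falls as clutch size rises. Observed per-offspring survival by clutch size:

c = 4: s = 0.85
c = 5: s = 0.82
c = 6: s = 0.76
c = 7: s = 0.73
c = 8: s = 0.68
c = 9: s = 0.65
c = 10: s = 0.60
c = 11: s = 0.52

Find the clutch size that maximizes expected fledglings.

10

Expected fledglings = c × s(c):
  c=4: 4 × 0.85 = 3.400
  c=5: 5 × 0.82 = 4.100
  c=6: 6 × 0.76 = 4.560
  c=7: 7 × 0.73 = 5.110
  c=8: 8 × 0.68 = 5.440
  c=9: 9 × 0.65 = 5.850
  c=10: 10 × 0.60 = 6.000
  c=11: 11 × 0.52 = 5.720
Maximum at c = 10 (6.000 fledglings).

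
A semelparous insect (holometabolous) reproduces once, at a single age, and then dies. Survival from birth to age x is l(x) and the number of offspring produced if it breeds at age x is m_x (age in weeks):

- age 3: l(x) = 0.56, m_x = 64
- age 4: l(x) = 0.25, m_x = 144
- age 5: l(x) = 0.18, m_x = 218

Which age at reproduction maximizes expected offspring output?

5

Expected offspring if breeding at age x = l(x) × m_x:
  age 3: 0.56 × 64 = 35.840
  age 4: 0.25 × 144 = 36.000
  age 5: 0.18 × 218 = 39.240
Maximum at age 5 (39.240).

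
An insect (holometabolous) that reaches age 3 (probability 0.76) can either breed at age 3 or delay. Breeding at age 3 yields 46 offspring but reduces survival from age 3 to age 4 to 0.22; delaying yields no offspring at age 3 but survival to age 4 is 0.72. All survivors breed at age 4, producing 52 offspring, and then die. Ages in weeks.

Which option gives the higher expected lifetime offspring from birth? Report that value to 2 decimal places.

breed at age 3: R₀ = 0.76 × (46 + 0.22 × 52) = 0.76 × 57.4400 = 43.6544
delay to age 4: R₀ = 0.76 × (0.72 × 52) = 0.76 × 37.4400 = 28.4544
Higher: breed at age 3 (43.6544).

43.65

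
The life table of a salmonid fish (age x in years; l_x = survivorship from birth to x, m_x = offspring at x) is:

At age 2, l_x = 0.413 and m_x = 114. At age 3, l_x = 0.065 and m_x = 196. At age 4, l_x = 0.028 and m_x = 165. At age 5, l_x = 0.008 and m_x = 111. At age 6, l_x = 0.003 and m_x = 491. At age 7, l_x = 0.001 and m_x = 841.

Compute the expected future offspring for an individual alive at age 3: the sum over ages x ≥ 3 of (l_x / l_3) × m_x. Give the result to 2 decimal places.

316.34

l_3 = 0.065. Conditional survival from age 3 to x is l_x / l_3.
  x=3: (0.065/0.065) × 196 = 196.0000
  x=4: (0.028/0.065) × 165 = 71.0769
  x=5: (0.008/0.065) × 111 = 13.6615
  x=6: (0.003/0.065) × 491 = 22.6615
  x=7: (0.001/0.065) × 841 = 12.9385
Sum = 196.0000 + 71.0769 + 13.6615 + 22.6615 + 12.9385 = 316.3385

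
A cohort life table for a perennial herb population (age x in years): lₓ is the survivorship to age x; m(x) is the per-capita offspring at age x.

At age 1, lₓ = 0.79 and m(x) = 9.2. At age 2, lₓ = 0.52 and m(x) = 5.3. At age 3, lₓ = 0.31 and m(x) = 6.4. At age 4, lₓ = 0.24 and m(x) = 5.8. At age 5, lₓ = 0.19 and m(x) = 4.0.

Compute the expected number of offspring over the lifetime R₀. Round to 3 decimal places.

R₀ = Σ lₓ m(x):
  age 1: 0.79 × 9.2 = 7.2680
  age 2: 0.52 × 5.3 = 2.7560
  age 3: 0.31 × 6.4 = 1.9840
  age 4: 0.24 × 5.8 = 1.3920
  age 5: 0.19 × 4.0 = 0.7600
R₀ = 7.2680 + 2.7560 + 1.9840 + 1.3920 + 0.7600 = 14.1600

14.160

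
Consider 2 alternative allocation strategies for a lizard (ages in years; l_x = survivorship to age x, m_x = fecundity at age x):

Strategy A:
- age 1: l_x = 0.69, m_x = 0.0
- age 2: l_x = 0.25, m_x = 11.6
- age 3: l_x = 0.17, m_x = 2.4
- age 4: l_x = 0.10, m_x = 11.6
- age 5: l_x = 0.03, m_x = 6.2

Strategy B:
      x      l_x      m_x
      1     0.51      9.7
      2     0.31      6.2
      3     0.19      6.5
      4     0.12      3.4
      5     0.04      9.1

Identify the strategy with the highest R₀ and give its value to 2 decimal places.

8.88

Strategy A: R₀ = 0.69×0.0 + 0.25×11.6 + 0.17×2.4 + 0.10×11.6 + 0.03×6.2 = 4.6540
Strategy B: R₀ = 0.51×9.7 + 0.31×6.2 + 0.19×6.5 + 0.12×3.4 + 0.04×9.1 = 8.8760
Highest R₀: strategy B with 8.8760.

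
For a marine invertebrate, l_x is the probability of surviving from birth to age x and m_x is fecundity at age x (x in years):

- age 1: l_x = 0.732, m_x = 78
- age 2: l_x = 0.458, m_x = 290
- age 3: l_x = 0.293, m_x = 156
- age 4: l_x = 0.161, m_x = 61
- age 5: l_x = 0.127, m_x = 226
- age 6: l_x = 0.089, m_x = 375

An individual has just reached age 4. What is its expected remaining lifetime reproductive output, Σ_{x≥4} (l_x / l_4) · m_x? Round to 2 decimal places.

446.57

l_4 = 0.161. Conditional survival from age 4 to x is l_x / l_4.
  x=4: (0.161/0.161) × 61 = 61.0000
  x=5: (0.127/0.161) × 226 = 178.2733
  x=6: (0.089/0.161) × 375 = 207.2981
Sum = 61.0000 + 178.2733 + 207.2981 = 446.5714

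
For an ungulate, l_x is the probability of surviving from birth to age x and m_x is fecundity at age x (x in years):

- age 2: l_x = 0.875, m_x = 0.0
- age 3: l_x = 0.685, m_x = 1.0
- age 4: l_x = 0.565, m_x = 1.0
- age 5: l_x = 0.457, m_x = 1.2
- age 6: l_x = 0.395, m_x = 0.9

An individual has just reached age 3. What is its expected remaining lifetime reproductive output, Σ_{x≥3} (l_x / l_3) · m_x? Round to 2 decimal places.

3.14

l_3 = 0.685. Conditional survival from age 3 to x is l_x / l_3.
  x=3: (0.685/0.685) × 1.0 = 1.0000
  x=4: (0.565/0.685) × 1.0 = 0.8248
  x=5: (0.457/0.685) × 1.2 = 0.8006
  x=6: (0.395/0.685) × 0.9 = 0.5190
Sum = 1.0000 + 0.8248 + 0.8006 + 0.5190 = 3.1444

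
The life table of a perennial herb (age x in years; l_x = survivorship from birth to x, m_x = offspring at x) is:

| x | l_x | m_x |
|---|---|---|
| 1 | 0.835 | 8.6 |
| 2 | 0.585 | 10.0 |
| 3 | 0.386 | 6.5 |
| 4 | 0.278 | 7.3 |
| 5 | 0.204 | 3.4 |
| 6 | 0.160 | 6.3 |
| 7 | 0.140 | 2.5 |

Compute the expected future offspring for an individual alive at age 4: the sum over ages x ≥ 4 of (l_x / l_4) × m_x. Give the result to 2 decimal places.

14.68

l_4 = 0.278. Conditional survival from age 4 to x is l_x / l_4.
  x=4: (0.278/0.278) × 7.3 = 7.3000
  x=5: (0.204/0.278) × 3.4 = 2.4950
  x=6: (0.160/0.278) × 6.3 = 3.6259
  x=7: (0.140/0.278) × 2.5 = 1.2590
Sum = 7.3000 + 2.4950 + 3.6259 + 1.2590 = 14.6799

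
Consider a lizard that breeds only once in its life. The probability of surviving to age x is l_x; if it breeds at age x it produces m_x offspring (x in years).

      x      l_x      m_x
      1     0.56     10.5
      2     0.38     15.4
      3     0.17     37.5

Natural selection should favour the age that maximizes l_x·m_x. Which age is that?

3

Expected offspring if breeding at age x = l_x × m_x:
  age 1: 0.56 × 10.5 = 5.880
  age 2: 0.38 × 15.4 = 5.852
  age 3: 0.17 × 37.5 = 6.375
Maximum at age 3 (6.375).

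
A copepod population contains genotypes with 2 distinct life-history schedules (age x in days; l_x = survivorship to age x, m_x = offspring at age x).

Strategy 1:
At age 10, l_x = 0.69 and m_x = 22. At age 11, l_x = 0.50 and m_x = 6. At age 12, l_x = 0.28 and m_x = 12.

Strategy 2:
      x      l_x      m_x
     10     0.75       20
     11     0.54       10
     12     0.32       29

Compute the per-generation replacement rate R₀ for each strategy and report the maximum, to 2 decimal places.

29.68

Strategy 1: R₀ = 0.69×22 + 0.50×6 + 0.28×12 = 21.5400
Strategy 2: R₀ = 0.75×20 + 0.54×10 + 0.32×29 = 29.6800
Highest R₀: strategy 2 with 29.6800.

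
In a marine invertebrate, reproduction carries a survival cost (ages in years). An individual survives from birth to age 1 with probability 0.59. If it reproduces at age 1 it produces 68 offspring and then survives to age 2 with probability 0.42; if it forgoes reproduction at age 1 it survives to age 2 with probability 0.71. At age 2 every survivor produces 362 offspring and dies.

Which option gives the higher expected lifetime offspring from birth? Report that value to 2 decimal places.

breed at age 1: R₀ = 0.59 × (68 + 0.42 × 362) = 0.59 × 220.0400 = 129.8236
delay to age 2: R₀ = 0.59 × (0.71 × 362) = 0.59 × 257.0200 = 151.6418
Higher: delay to age 2 (151.6418).

151.64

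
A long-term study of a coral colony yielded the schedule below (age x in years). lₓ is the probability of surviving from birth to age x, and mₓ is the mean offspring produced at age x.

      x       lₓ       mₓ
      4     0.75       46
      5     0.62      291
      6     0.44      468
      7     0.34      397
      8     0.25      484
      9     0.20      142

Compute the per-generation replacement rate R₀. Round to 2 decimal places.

705.22

R₀ = Σ lₓ mₓ:
  age 4: 0.75 × 46 = 34.5000
  age 5: 0.62 × 291 = 180.4200
  age 6: 0.44 × 468 = 205.9200
  age 7: 0.34 × 397 = 134.9800
  age 8: 0.25 × 484 = 121.0000
  age 9: 0.20 × 142 = 28.4000
R₀ = 34.5000 + 180.4200 + 205.9200 + 134.9800 + 121.0000 + 28.4000 = 705.2200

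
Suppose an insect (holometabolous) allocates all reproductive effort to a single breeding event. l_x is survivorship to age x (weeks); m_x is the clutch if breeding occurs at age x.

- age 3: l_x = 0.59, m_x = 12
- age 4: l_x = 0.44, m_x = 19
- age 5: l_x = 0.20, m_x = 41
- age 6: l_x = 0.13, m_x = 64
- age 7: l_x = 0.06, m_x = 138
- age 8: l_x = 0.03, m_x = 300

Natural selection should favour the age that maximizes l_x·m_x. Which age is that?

Expected offspring if breeding at age x = l_x × m_x:
  age 3: 0.59 × 12 = 7.080
  age 4: 0.44 × 19 = 8.360
  age 5: 0.20 × 41 = 8.200
  age 6: 0.13 × 64 = 8.320
  age 7: 0.06 × 138 = 8.280
  age 8: 0.03 × 300 = 9.000
Maximum at age 8 (9.000).

8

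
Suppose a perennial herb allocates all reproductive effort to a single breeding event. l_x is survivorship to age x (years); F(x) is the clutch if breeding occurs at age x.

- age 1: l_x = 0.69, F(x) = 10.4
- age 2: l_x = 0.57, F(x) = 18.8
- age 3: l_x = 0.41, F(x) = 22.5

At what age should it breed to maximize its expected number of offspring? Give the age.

2

Expected offspring if breeding at age x = l_x × F(x):
  age 1: 0.69 × 10.4 = 7.176
  age 2: 0.57 × 18.8 = 10.716
  age 3: 0.41 × 22.5 = 9.225
Maximum at age 2 (10.716).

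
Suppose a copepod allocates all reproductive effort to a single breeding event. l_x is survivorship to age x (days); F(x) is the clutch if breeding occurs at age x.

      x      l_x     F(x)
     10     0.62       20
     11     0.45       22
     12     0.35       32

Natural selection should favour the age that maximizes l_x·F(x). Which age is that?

Expected offspring if breeding at age x = l_x × F(x):
  age 10: 0.62 × 20 = 12.400
  age 11: 0.45 × 22 = 9.900
  age 12: 0.35 × 32 = 11.200
Maximum at age 10 (12.400).

10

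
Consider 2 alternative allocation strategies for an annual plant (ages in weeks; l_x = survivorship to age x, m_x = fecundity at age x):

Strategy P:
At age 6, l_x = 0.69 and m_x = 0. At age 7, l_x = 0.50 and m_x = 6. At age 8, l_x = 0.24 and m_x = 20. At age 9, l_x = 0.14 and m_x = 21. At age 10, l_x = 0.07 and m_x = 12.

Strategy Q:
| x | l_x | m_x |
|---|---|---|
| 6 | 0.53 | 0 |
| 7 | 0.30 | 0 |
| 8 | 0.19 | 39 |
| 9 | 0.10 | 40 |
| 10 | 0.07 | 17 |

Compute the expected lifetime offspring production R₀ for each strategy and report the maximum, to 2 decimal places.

Strategy P: R₀ = 0.69×0 + 0.50×6 + 0.24×20 + 0.14×21 + 0.07×12 = 11.5800
Strategy Q: R₀ = 0.53×0 + 0.30×0 + 0.19×39 + 0.10×40 + 0.07×17 = 12.6000
Highest R₀: strategy Q with 12.6000.

12.60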